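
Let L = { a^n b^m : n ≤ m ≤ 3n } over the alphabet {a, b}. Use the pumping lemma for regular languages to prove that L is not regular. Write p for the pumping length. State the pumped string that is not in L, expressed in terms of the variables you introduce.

a^{p+k} b^p

Suppose for contradiction that L is regular, and let p be the pumping length.
Take w = a^p b^p ∈ L (since p ≤ p ≤ 3p), with |w| = 2p ≥ p.
Write w = xyz as guaranteed by the lemma, with |xy| ≤ p and |y| ≥ 1.
Since the first p symbols of w are all a's and |xy| ≤ p, y lies entirely in the leading a-block: y = a^k for some k with 1 ≤ k ≤ p.
Pump with i = 2: xy^2z = a^{p+k} b^p. Now n = p+k > p = m, so the condition n ≤ m fails. Thus xy^2z ∉ L.
This contradicts the pumping lemma, so L is not regular.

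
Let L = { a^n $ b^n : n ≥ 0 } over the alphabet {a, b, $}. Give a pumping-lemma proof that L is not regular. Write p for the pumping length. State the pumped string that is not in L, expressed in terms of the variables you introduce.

Suppose for contradiction that L is regular, and let p be the pumping length.
Take w = a^p $ b^p ∈ L with |w| = 2p+1 ≥ p.
Write w = xyz as guaranteed by the lemma, with |xy| ≤ p and |y| ≥ 1.
Since the first p symbols of w are all a's and |xy| ≤ p, y lies entirely in the leading a-block: y = a^k for some k with 1 ≤ k ≤ p.
Pump with i = 2: xy^2z = a^{p+k} $ b^p, which would require p+k = p. But k ≥ 1, so xy^2z ∉ L.
This is a contradiction; hence L is not regular.

a^{p+k} $ b^p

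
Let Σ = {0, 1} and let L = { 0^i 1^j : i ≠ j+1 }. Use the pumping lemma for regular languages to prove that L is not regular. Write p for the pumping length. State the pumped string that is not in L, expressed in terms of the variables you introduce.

0^{p+p!} 1^{p+p!-1}

Toward a contradiction, assume L is regular with pumping length p.
Choose w = 0^p 1^{p+p!-1}. Since p ≠ (p+p!-1)+1 = p+p!, w ∈ L; and |w| ≥ p.
The pumping lemma gives a decomposition w = xyz where |xy| ≤ p and y is nonempty.
Because |xy| ≤ p and w begins with p copies of 0, we have y = 0^k with 1 ≤ k ≤ p.
Since 1 ≤ k ≤ p, k divides p!; set t = 1 + p!/k. Then xy^t z has p + (p!/k)·k = p + p! copies of 0. Now the 0-count is p+p! and (1-count)+1 = (p+p!-1)+1 = p+p!, so i ≠ j+1 fails. So xy^t z = 0^{p+p!} 1^{p+p!-1} ∉ L.
Contradiction. Therefore L is not regular.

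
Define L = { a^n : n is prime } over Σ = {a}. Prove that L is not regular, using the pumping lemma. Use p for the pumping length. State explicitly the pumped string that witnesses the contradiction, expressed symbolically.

Toward a contradiction, assume L is regular with pumping length p.
Let q be a prime with q ≥ p+2 (infinitely many primes exist), and take w = a^q ∈ L with |w| = q ≥ p.
By the pumping lemma, w = xyz with |xy| ≤ p and |y| > 0.
Then y = a^k for some k with 1 ≤ k ≤ p.
Since 1 ≤ k ≤ p, |xz| = q-k. Pump with i = q+1: |xy^{q+1}z| = (q-k)+(q+1)k = q+qk = q(1+k), which is composite (both factors ≥ 2). So xy^{q+1}z = a^{q(1+k)} ∉ L.
This contradicts the pumping lemma, so L is not regular.

a^{q(1+k)}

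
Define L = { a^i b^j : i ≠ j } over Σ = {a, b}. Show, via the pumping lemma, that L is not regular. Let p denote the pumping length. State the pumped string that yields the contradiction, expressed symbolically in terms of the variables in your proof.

Assume L is regular; let p be its pumping constant.
Choose w = a^p b^{p+p!}. Since p ≠ p+p!, w ∈ L; and |w| ≥ p.
Write w = xyz as guaranteed by the lemma, with |xy| ≤ p and y is nonempty.
Since the first p symbols of w are all a's and |xy| ≤ p, y lies entirely in the leading a-block: y = a^k for some k with 1 ≤ k ≤ p.
Since 1 ≤ k ≤ p, k divides p!; set t = 1 + p!/k. Then xy^t z has p + (p!/k)·k = p + p! copies of a. Now the a-count equals the b-count, so i ≠ j fails. So xy^t z = a^{p+p!} b^{p+p!} ∉ L.
Contradiction. Therefore L is not regular.

a^{p+p!} b^{p+p!}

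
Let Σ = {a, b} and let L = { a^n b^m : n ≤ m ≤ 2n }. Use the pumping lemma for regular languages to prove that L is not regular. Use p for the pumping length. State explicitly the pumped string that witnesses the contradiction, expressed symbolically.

Assume L is regular. Let p be the pumping length given by the pumping lemma.
Take w = a^p b^p ∈ L (since p ≤ p ≤ 2p), with |w| = 2p ≥ p.
The pumping lemma gives a decomposition w = xyz where |xy| ≤ p and |y| ≥ 1.
Because |xy| ≤ p and w begins with p copies of a, we have y = a^k with 1 ≤ k ≤ p.
Pump with i = 2: xy^2z = a^{p+k} b^p. Now n = p+k > p = m, so the condition n ≤ m fails. Thus xy^2z ∉ L.
This is a contradiction; hence L is not regular.

a^{p+k} b^p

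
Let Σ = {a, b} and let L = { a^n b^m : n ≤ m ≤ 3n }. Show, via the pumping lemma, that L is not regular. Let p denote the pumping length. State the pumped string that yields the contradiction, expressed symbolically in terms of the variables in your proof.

a^{p+k} b^p

Toward a contradiction, assume L is regular with pumping length p.
Take w = a^p b^p ∈ L (since p ≤ p ≤ 3p), with |w| = 2p ≥ p.
Write w = xyz as guaranteed by the lemma, with |xy| ≤ p and |y| ≥ 1.
Because |xy| ≤ p and w begins with p copies of a, we have y = a^k with 1 ≤ k ≤ p.
Pump with i = 2: xy^2z = a^{p+k} b^p. Now n = p+k > p = m, so the condition n ≤ m fails. Thus xy^2z ∉ L.
This is a contradiction; hence L is not regular.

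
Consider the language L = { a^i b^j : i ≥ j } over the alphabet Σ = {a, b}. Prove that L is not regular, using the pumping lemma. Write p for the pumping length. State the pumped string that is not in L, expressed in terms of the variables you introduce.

Suppose for contradiction that L is regular, and let p be the pumping length.
Choose w = a^p b^p ∈ L, with |w| = 2p ≥ p.
By the pumping lemma, w = xyz with |xy| ≤ p and |y| ≥ 1.
The first p characters of w are a's, so xy (and hence y) consists only of a's. Write y = a^k, 1 ≤ k ≤ p.
Consider xy^0z = xz = a^{p-k} b^p. Since k ≥ 1, the a-count p-k is less than p, so i ≥ j fails; thus xz ∉ L.
This contradicts the pumping lemma, so L is not regular.

a^{p-k} b^p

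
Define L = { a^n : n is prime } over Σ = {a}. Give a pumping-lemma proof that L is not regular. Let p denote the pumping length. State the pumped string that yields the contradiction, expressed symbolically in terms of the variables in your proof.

Assume L is regular; let p be its pumping constant.
Let q be a prime with q ≥ p+2 (infinitely many primes exist), and take w = a^q ∈ L with |w| = q ≥ p.
By the pumping lemma, w = xyz with |xy| ≤ p and |y| ≥ 1.
Then y = a^k for some k with 1 ≤ k ≤ p.
Since 1 ≤ k ≤ p, |xz| = q-k. Pump with i = q+1: |xy^{q+1}z| = (q-k)+(q+1)k = q+qk = q(1+k), which is composite (both factors ≥ 2). So xy^{q+1}z = a^{q(1+k)} ∉ L.
This contradicts the pumping lemma, so L is not regular.

a^{q(1+k)}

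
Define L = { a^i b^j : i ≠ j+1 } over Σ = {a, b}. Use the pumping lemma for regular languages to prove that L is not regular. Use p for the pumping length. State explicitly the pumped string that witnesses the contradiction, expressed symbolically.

a^{p+p!} b^{p+p!-1}

Toward a contradiction, assume L is regular with pumping length p.
Choose w = a^p b^{p+p!-1}. Since p ≠ (p+p!-1)+1 = p+p!, w ∈ L; and |w| ≥ p.
The pumping lemma gives a decomposition w = xyz where |xy| ≤ p and y is nonempty.
The first p characters of w are a's, so xy (and hence y) consists only of a's. Write y = a^k, 1 ≤ k ≤ p.
Since 1 ≤ k ≤ p, k divides p!; set t = 1 + p!/k. Then xy^t z has p + (p!/k)·k = p + p! copies of a. Now the a-count is p+p! and (b-count)+1 = (p+p!-1)+1 = p+p!, so i ≠ j+1 fails. So xy^t z = a^{p+p!} b^{p+p!-1} ∉ L.
This contradicts the pumping lemma, so L is not regular.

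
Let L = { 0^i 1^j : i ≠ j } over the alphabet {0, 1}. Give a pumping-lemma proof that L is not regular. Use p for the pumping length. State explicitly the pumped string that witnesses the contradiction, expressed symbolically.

Assume L is regular. Let p be the pumping length given by the pumping lemma.
Choose w = 0^p 1^{p+p!}. Since p ≠ p+p!, w ∈ L; and |w| ≥ p.
Write w = xyz as guaranteed by the lemma, with |xy| ≤ p and |y| ≥ 1.
Since the first p symbols of w are all 0's and |xy| ≤ p, y lies entirely in the leading 0-block: y = 0^k for some k with 1 ≤ k ≤ p.
Since 1 ≤ k ≤ p, k divides p!; set t = 1 + p!/k. Then xy^t z has p + (p!/k)·k = p + p! copies of 0. Now the 0-count equals the 1-count, so i ≠ j fails. So xy^t z = 0^{p+p!} 1^{p+p!} ∉ L.
Contradiction. Therefore L is not regular.

0^{p+p!} 1^{p+p!}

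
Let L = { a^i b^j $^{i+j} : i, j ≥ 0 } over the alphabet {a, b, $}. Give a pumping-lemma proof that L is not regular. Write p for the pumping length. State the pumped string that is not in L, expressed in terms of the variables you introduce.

a^{p+k} b^p $^{2p}

Suppose for contradiction that L is regular, and let p be the pumping length.
Take w = a^p b^p $^{2p} ∈ L (with i=j=p, i+j=2p), |w| = 4p ≥ p.
Write w = xyz as guaranteed by the lemma, with |xy| ≤ p and |y| > 0.
Since the first p symbols of w are all a's and |xy| ≤ p, y lies entirely in the leading a-block: y = a^k for some k with 1 ≤ k ≤ p.
Consider xy^2z = a^{p+k} b^p $^{2p}. Now the a- and b-counts sum to 2p+k, but the $-count is 2p ≠ 2p+k. So xy^2z ∉ L.
Contradiction. Therefore L is not regular.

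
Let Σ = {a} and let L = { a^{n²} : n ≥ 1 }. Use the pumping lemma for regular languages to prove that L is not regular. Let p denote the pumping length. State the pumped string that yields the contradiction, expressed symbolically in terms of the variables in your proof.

Suppose for contradiction that L is regular, and let p be the pumping length.
Take w = a^{p²} ∈ L with |w| = p² ≥ p.
Write w = xyz as guaranteed by the lemma, with |xy| ≤ p and y is nonempty.
Then y = a^k for some k with 1 ≤ k ≤ p.
Pump with i = 2: xy^2z = a^{p²+k}. Since 1 ≤ k ≤ p, p² < p²+k ≤ p²+p < (p+1)², so p²+k lies strictly between consecutive squares and is not a perfect square. So xy^2z ∉ L.
This contradicts the pumping lemma, so L is not regular.

a^{p²+k}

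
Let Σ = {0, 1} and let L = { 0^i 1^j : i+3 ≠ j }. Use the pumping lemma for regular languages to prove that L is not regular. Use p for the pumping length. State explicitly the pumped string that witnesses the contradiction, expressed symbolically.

0^{p+p!} 1^{p+p!+3}

Toward a contradiction, assume L is regular with pumping length p.
Choose w = 0^p 1^{p+p!+3}. Since p ≠ (p+p!+3)-3 = p+p!, w ∈ L; and |w| ≥ p.
The pumping lemma gives a decomposition w = xyz where |xy| ≤ p and y is nonempty.
The first p characters of w are 0's, so xy (and hence y) consists only of 0's. Write y = 0^k, 1 ≤ k ≤ p.
Since 1 ≤ k ≤ p, k divides p!; set t = 1 + p!/k. Then xy^t z has p + (p!/k)·k = p + p! copies of 0. Now the 0-count is p+p! and (1-count)-3 = (p+p!+3)-3 = p+p!, so i+3 ≠ j fails. So xy^t z = 0^{p+p!} 1^{p+p!+3} ∉ L.
This is a contradiction; hence L is not regular.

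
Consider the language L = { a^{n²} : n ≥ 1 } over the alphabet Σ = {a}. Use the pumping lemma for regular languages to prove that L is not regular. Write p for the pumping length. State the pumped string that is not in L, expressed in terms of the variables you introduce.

Assume L is regular; let p be its pumping constant.
Take w = a^{p²} ∈ L with |w| = p² ≥ p.
The pumping lemma gives a decomposition w = xyz where |xy| ≤ p and y is nonempty.
Then y = a^k for some k with 1 ≤ k ≤ p.
Pump with i = 2: xy^2z = a^{p²+k}. Since 1 ≤ k ≤ p, p² < p²+k ≤ p²+p < (p+1)², so p²+k lies strictly between consecutive squares and is not a perfect square. So xy^2z ∉ L.
Contradiction. Therefore L is not regular.

a^{p²+k}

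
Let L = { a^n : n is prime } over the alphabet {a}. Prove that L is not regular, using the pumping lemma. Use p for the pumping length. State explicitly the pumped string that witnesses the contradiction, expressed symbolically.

a^{q(1+k)}

Suppose for contradiction that L is regular, and let p be the pumping length.
Let q be a prime with q ≥ p+2 (infinitely many primes exist), and take w = a^q ∈ L with |w| = q ≥ p.
The pumping lemma gives a decomposition w = xyz where |xy| ≤ p and |y| ≥ 1.
Then y = a^k for some k with 1 ≤ k ≤ p.
Since 1 ≤ k ≤ p, |xz| = q-k. Pump with i = q+1: |xy^{q+1}z| = (q-k)+(q+1)k = q+qk = q(1+k), which is composite (both factors ≥ 2). So xy^{q+1}z = a^{q(1+k)} ∉ L.
Contradiction. Therefore L is not regular.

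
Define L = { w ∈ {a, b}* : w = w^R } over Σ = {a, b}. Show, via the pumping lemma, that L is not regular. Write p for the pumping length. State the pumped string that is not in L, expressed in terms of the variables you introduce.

Toward a contradiction, assume L is regular with pumping length p.
Take w = a^p b a^p, a palindrome of length 2p+1 ≥ p.
Write w = xyz as guaranteed by the lemma, with |xy| ≤ p and y is nonempty.
The first p characters of w are a's, so xy (and hence y) consists only of a's. Write y = a^k, 1 ≤ k ≤ p.
Pump with i = 2: xy^2z = a^{p+k} b a^p. Its reverse is a^p b a^{p+k}, which differs from xy^2z since k ≥ 1. So xy^2z is not a palindrome and xy^2z ∉ L.
Contradiction. Therefore L is not regular.

a^{p+k} b a^p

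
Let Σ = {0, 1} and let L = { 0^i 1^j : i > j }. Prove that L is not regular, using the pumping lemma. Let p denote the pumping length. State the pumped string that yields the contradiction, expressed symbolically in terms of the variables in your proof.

Toward a contradiction, assume L is regular with pumping length p.
Choose w = 0^{p+1} 1^p ∈ L, with |w| = 2p+1 ≥ p.
Write w = xyz as guaranteed by the lemma, with |xy| ≤ p and |y| ≥ 1.
Since the first p symbols of w are all 0's and |xy| ≤ p, y lies entirely in the leading 0-block: y = 0^k for some k with 1 ≤ k ≤ p.
Consider xy^0z = xz = 0^{p+1-k} 1^p. Since k ≥ 1, the 0-count p+1-k is at most p, so i > j fails; thus xz ∉ L.
This is a contradiction; hence L is not regular.

0^{p+1-k} 1^p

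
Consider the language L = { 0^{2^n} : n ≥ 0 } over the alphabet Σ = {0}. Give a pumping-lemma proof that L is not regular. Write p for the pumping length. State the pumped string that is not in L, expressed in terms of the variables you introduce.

0^{2^p+k}

Toward a contradiction, assume L is regular with pumping length p.
Take w = 0^{2^p} ∈ L with |w| = 2^p ≥ p.
By the pumping lemma, w = xyz with |xy| ≤ p and y is nonempty.
Then y = 0^k for some k with 1 ≤ k ≤ p.
Pump with i = 2: xy^2z = 0^{2^p+k}. Since 1 ≤ k ≤ p < 2^p, we have 2^p < 2^p+k < 2^{p+1}, so 2^p+k is not a power of 2. So xy^2z ∉ L.
This contradicts the pumping lemma, so L is not regular.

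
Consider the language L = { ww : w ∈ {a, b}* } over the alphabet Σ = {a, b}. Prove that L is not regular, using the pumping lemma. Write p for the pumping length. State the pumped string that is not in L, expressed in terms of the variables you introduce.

a^{p+k} b^p a^p b^p

Toward a contradiction, assume L is regular with pumping length p.
Take w = a^p b^p a^p b^p = uu where u = a^pb^p; then w ∈ L and |w| = 4p ≥ p.
The pumping lemma gives a decomposition w = xyz where |xy| ≤ p and y is nonempty.
Because |xy| ≤ p and w begins with p copies of a, we have y = a^k with 1 ≤ k ≤ p.
Pump with i = 2: xy^2z = a^{p+k} b^p a^p b^p, of length 4p+k. Suppose this equals vv. The string starts with a and ends with b, so v does too; thus the boundary between the two copies of v is a b→a transition. There is exactly one such transition, at position 2p+k, so |v| = 2p+k and |vv| = 4p+2k ≠ 4p+k since k ≥ 1. So xy^2z ∉ L.
This is a contradiction; hence L is not regular.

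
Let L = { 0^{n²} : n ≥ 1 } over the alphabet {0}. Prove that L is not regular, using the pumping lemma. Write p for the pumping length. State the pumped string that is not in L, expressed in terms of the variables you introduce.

Suppose for contradiction that L is regular, and let p be the pumping length.
Take w = 0^{p²} ∈ L with |w| = p² ≥ p.
By the pumping lemma, w = xyz with |xy| ≤ p and |y| > 0.
Then y = 0^k for some k with 1 ≤ k ≤ p.
Pump with i = 2: xy^2z = 0^{p²+k}. Since 1 ≤ k ≤ p, p² < p²+k ≤ p²+p < (p+1)², so p²+k lies strictly between consecutive squares and is not a perfect square. So xy^2z ∉ L.
This contradicts the pumping lemma, so L is not regular.

0^{p²+k}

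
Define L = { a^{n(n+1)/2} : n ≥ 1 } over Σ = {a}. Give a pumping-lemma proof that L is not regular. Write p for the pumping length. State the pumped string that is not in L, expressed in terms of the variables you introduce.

Suppose for contradiction that L is regular, and let p be the pumping length.
Take w = a^{p(p+1)/2} ∈ L with |w| = p(p+1)/2 ≥ p.
By the pumping lemma, w = xyz with |xy| ≤ p and |y| ≥ 1.
Then y = a^k for some k with 1 ≤ k ≤ p.
Pump with i = 2: xy^2z = a^{p(p+1)/2+k}. Since 1 ≤ k ≤ p, p(p+1)/2 < p(p+1)/2+k ≤ p(p+1)/2+p < (p+1)(p+2)/2, so p(p+1)/2+k is strictly between consecutive triangular numbers. So xy^2z ∉ L.
Contradiction. Therefore L is not regular.

a^{p(p+1)/2+k}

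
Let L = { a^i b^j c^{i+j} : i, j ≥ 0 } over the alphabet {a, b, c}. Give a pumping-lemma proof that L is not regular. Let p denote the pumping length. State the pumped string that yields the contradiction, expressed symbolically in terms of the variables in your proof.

Assume L is regular. Let p be the pumping length given by the pumping lemma.
Take w = a^p b^p c^{2p} ∈ L (with i=j=p, i+j=2p), |w| = 4p ≥ p.
By the pumping lemma, w = xyz with |xy| ≤ p and |y| > 0.
The first p characters of w are a's, so xy (and hence y) consists only of a's. Write y = a^k, 1 ≤ k ≤ p.
Consider xy^2z = a^{p+k} b^p c^{2p}. Now the a- and b-counts sum to 2p+k, but the c-count is 2p ≠ 2p+k. So xy^2z ∉ L.
Contradiction. Therefore L is not regular.

a^{p+k} b^p c^{2p}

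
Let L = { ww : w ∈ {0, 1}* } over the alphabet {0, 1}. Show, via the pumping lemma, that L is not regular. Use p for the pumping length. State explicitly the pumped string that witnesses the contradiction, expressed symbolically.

Toward a contradiction, assume L is regular with pumping length p.
Take w = 0^p 1^p 0^p 1^p = uu where u = 0^p1^p; then w ∈ L and |w| = 4p ≥ p.
By the pumping lemma, w = xyz with |xy| ≤ p and |y| > 0.
Because |xy| ≤ p and w begins with p copies of 0, we have y = 0^k with 1 ≤ k ≤ p.
Pump with i = 2: xy^2z = 0^{p+k} 1^p 0^p 1^p, of length 4p+k. Suppose this equals vv. The string starts with 0 and ends with 1, so v does too; thus the boundary between the two copies of v is a 1→0 transition. There is exactly one such transition, at position 2p+k, so |v| = 2p+k and |vv| = 4p+2k ≠ 4p+k since k ≥ 1. So xy^2z ∉ L.
Contradiction. Therefore L is not regular.

0^{p+k} 1^p 0^p 1^p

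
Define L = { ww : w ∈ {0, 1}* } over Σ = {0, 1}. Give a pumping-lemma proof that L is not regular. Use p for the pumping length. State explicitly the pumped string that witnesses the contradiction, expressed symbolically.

0^{p+k} 1^p 0^p 1^p

Assume L is regular. Let p be the pumping length given by the pumping lemma.
Take w = 0^p 1^p 0^p 1^p = uu where u = 0^p1^p; then w ∈ L and |w| = 4p ≥ p.
Write w = xyz as guaranteed by the lemma, with |xy| ≤ p and |y| ≥ 1.
Because |xy| ≤ p and w begins with p copies of 0, we have y = 0^k with 1 ≤ k ≤ p.
Pump with i = 2: xy^2z = 0^{p+k} 1^p 0^p 1^p, of length 4p+k. Suppose this equals vv. The string starts with 0 and ends with 1, so v does too; thus the boundary between the two copies of v is a 1→0 transition. There is exactly one such transition, at position 2p+k, so |v| = 2p+k and |vv| = 4p+2k ≠ 4p+k since k ≥ 1. So xy^2z ∉ L.
This is a contradiction; hence L is not regular.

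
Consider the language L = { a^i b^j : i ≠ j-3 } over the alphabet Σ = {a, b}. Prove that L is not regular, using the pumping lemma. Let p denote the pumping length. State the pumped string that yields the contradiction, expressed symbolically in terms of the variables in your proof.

a^{p+p!} b^{p+p!+3}

Assume L is regular; let p be its pumping constant.
Choose w = a^p b^{p+p!+3}. Since p ≠ (p+p!+3)-3 = p+p!, w ∈ L; and |w| ≥ p.
Write w = xyz as guaranteed by the lemma, with |xy| ≤ p and y is nonempty.
Because |xy| ≤ p and w begins with p copies of a, we have y = a^k with 1 ≤ k ≤ p.
Since 1 ≤ k ≤ p, k divides p!; set t = 1 + p!/k. Then xy^t z has p + (p!/k)·k = p + p! copies of a. Now the a-count is p+p! and (b-count)-3 = (p+p!+3)-3 = p+p!, so i ≠ j-3 fails. So xy^t z = a^{p+p!} b^{p+p!+3} ∉ L.
This is a contradiction; hence L is not regular.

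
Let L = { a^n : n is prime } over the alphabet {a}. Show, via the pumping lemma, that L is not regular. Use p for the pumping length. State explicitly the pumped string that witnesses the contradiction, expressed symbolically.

Suppose for contradiction that L is regular, and let p be the pumping length.
Let q be a prime with q ≥ p+2 (infinitely many primes exist), and take w = a^q ∈ L with |w| = q ≥ p.
Write w = xyz as guaranteed by the lemma, with |xy| ≤ p and y is nonempty.
Then y = a^k for some k with 1 ≤ k ≤ p.
Since 1 ≤ k ≤ p, |xz| = q-k. Pump with i = q+1: |xy^{q+1}z| = (q-k)+(q+1)k = q+qk = q(1+k), which is composite (both factors ≥ 2). So xy^{q+1}z = a^{q(1+k)} ∉ L.
This contradicts the pumping lemma, so L is not regular.

a^{q(1+k)}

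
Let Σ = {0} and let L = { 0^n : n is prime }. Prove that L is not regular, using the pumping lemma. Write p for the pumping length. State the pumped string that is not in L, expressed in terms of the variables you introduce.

Suppose for contradiction that L is regular, and let p be the pumping length.
Let q be a prime with q ≥ p+2 (infinitely many primes exist), and take w = 0^q ∈ L with |w| = q ≥ p.
By the pumping lemma, w = xyz with |xy| ≤ p and y is nonempty.
Then y = 0^k for some k with 1 ≤ k ≤ p.
Since 1 ≤ k ≤ p, |xz| = q-k. Pump with i = q+1: |xy^{q+1}z| = (q-k)+(q+1)k = q+qk = q(1+k), which is composite (both factors ≥ 2). So xy^{q+1}z = 0^{q(1+k)} ∉ L.
This contradicts the pumping lemma, so L is not regular.

0^{q(1+k)}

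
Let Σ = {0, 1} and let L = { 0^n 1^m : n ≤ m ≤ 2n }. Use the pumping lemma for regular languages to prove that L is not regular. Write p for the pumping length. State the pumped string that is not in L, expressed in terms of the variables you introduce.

0^{p+k} 1^p

Suppose for contradiction that L is regular, and let p be the pumping length.
Take w = 0^p 1^p ∈ L (since p ≤ p ≤ 2p), with |w| = 2p ≥ p.
The pumping lemma gives a decomposition w = xyz where |xy| ≤ p and |y| > 0.
Because |xy| ≤ p and w begins with p copies of 0, we have y = 0^k with 1 ≤ k ≤ p.
Pump with i = 2: xy^2z = 0^{p+k} 1^p. Now n = p+k > p = m, so the condition n ≤ m fails. Thus xy^2z ∉ L.
This is a contradiction; hence L is not regular.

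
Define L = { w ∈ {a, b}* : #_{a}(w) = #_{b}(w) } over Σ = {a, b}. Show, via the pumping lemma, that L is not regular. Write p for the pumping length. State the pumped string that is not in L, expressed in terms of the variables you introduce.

a^{p+k} b^p

Assume L is regular. Let p be the pumping length given by the pumping lemma.
Choose w = a^p b^p ∈ L with |w| = 2p ≥ p.
Write w = xyz as guaranteed by the lemma, with |xy| ≤ p and y is nonempty.
Because |xy| ≤ p and w begins with p copies of a, we have y = a^k with 1 ≤ k ≤ p.
Pump with i = 2: xy^2z = a^{p+k} b^p has p+k occurrences of a but only p of b. Since k ≥ 1 the counts differ, so xy^2z ∉ L.
Contradiction. Therefore L is not regular.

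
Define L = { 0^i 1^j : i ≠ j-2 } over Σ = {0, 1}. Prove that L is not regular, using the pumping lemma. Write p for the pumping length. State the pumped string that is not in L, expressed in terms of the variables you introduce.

0^{p+p!} 1^{p+p!+2}

Assume L is regular. Let p be the pumping length given by the pumping lemma.
Choose w = 0^p 1^{p+p!+2}. Since p ≠ (p+p!+2)-2 = p+p!, w ∈ L; and |w| ≥ p.
The pumping lemma gives a decomposition w = xyz where |xy| ≤ p and y is nonempty.
The first p characters of w are 0's, so xy (and hence y) consists only of 0's. Write y = 0^k, 1 ≤ k ≤ p.
Since 1 ≤ k ≤ p, k divides p!; set t = 1 + p!/k. Then xy^t z has p + (p!/k)·k = p + p! copies of 0. Now the 0-count is p+p! and (1-count)-2 = (p+p!+2)-2 = p+p!, so i ≠ j-2 fails. So xy^t z = 0^{p+p!} 1^{p+p!+2} ∉ L.
This contradicts the pumping lemma, so L is not regular.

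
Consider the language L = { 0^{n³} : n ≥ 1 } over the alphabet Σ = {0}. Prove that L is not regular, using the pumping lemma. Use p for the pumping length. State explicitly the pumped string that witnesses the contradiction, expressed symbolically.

Assume L is regular; let p be its pumping constant.
Take w = 0^{p³} ∈ L with |w| = p³ ≥ p.
Write w = xyz as guaranteed by the lemma, with |xy| ≤ p and |y| > 0.
Then y = 0^k for some k with 1 ≤ k ≤ p.
Pump with i = 2: xy^2z = 0^{p³+k}. Since 1 ≤ k ≤ p, p³ < p³+k ≤ p³+p < p³+3p²+3p+1 = (p+1)³, so p³+k is not a perfect cube. So xy^2z ∉ L.
Contradiction. Therefore L is not regular.

0^{p³+k}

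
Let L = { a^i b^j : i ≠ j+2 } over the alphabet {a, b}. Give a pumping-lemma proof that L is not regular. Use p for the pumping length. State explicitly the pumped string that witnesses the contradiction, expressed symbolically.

Assume L is regular. Let p be the pumping length given by the pumping lemma.
Choose w = a^p b^{p+p!-2}. Since p ≠ (p+p!-2)+2 = p+p!, w ∈ L; and |w| ≥ p.
The pumping lemma gives a decomposition w = xyz where |xy| ≤ p and |y| > 0.
Since the first p symbols of w are all a's and |xy| ≤ p, y lies entirely in the leading a-block: y = a^k for some k with 1 ≤ k ≤ p.
Since 1 ≤ k ≤ p, k divides p!; set t = 1 + p!/k. Then xy^t z has p + (p!/k)·k = p + p! copies of a. Now the a-count is p+p! and (b-count)+2 = (p+p!-2)+2 = p+p!, so i ≠ j+2 fails. So xy^t z = a^{p+p!} b^{p+p!-2} ∉ L.
Contradiction. Therefore L is not regular.

a^{p+p!} b^{p+p!-2}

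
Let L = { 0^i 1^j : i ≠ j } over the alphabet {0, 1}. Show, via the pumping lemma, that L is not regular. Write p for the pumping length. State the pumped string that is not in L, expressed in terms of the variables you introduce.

Assume L is regular. Let p be the pumping length given by the pumping lemma.
Choose w = 0^p 1^{p+p!}. Since p ≠ p+p!, w ∈ L; and |w| ≥ p.
Write w = xyz as guaranteed by the lemma, with |xy| ≤ p and |y| ≥ 1.
Since the first p symbols of w are all 0's and |xy| ≤ p, y lies entirely in the leading 0-block: y = 0^k for some k with 1 ≤ k ≤ p.
Since 1 ≤ k ≤ p, k divides p!; set t = 1 + p!/k. Then xy^t z has p + (p!/k)·k = p + p! copies of 0. Now the 0-count equals the 1-count, so i ≠ j fails. So xy^t z = 0^{p+p!} 1^{p+p!} ∉ L.
Contradiction. Therefore L is not regular.

0^{p+p!} 1^{p+p!}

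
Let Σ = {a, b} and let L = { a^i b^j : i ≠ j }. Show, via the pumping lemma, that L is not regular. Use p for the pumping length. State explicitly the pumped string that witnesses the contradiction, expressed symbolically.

a^{p+p!} b^{p+p!}

Assume L is regular. Let p be the pumping length given by the pumping lemma.
Choose w = a^p b^{p+p!}. Since p ≠ p+p!, w ∈ L; and |w| ≥ p.
The pumping lemma gives a decomposition w = xyz where |xy| ≤ p and |y| ≥ 1.
Because |xy| ≤ p and w begins with p copies of a, we have y = a^k with 1 ≤ k ≤ p.
Since 1 ≤ k ≤ p, k divides p!; set t = 1 + p!/k. Then xy^t z has p + (p!/k)·k = p + p! copies of a. Now the a-count equals the b-count, so i ≠ j fails. So xy^t z = a^{p+p!} b^{p+p!} ∉ L.
This is a contradiction; hence L is not regular.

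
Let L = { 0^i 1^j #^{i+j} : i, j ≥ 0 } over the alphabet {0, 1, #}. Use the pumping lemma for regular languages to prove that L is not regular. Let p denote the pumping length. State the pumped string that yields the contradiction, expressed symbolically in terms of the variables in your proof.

Assume L is regular; let p be its pumping constant.
Take w = 0^p 1^p #^{2p} ∈ L (with i=j=p, i+j=2p), |w| = 4p ≥ p.
By the pumping lemma, w = xyz with |xy| ≤ p and |y| > 0.
Since the first p symbols of w are all 0's and |xy| ≤ p, y lies entirely in the leading 0-block: y = 0^k for some k with 1 ≤ k ≤ p.
Consider xy^2z = 0^{p+k} 1^p #^{2p}. Now the 0- and 1-counts sum to 2p+k, but the #-count is 2p ≠ 2p+k. So xy^2z ∉ L.
Contradiction. Therefore L is not regular.

0^{p+k} 1^p #^{2p}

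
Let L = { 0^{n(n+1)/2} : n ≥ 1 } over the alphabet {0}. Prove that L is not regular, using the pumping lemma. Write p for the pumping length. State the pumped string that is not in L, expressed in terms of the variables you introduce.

0^{p(p+1)/2+k}

Assume L is regular. Let p be the pumping length given by the pumping lemma.
Take w = 0^{p(p+1)/2} ∈ L with |w| = p(p+1)/2 ≥ p.
Write w = xyz as guaranteed by the lemma, with |xy| ≤ p and |y| ≥ 1.
Then y = 0^k for some k with 1 ≤ k ≤ p.
Pump with i = 2: xy^2z = 0^{p(p+1)/2+k}. Since 1 ≤ k ≤ p, p(p+1)/2 < p(p+1)/2+k ≤ p(p+1)/2+p < (p+1)(p+2)/2, so p(p+1)/2+k is strictly between consecutive triangular numbers. So xy^2z ∉ L.
Contradiction. Therefore L is not regular.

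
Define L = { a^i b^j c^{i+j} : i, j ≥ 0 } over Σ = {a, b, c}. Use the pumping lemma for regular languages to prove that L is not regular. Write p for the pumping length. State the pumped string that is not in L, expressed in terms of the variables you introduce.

Toward a contradiction, assume L is regular with pumping length p.
Take w = a^p b^p c^{2p} ∈ L (with i=j=p, i+j=2p), |w| = 4p ≥ p.
Write w = xyz as guaranteed by the lemma, with |xy| ≤ p and |y| ≥ 1.
The first p characters of w are a's, so xy (and hence y) consists only of a's. Write y = a^k, 1 ≤ k ≤ p.
Consider xy^2z = a^{p+k} b^p c^{2p}. Now the a- and b-counts sum to 2p+k, but the c-count is 2p ≠ 2p+k. So xy^2z ∉ L.
Contradiction. Therefore L is not regular.

a^{p+k} b^p c^{2p}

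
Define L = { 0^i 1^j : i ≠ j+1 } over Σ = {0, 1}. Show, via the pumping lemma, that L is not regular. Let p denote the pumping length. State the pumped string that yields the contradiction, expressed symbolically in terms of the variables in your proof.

0^{p+p!} 1^{p+p!-1}

Toward a contradiction, assume L is regular with pumping length p.
Choose w = 0^p 1^{p+p!-1}. Since p ≠ (p+p!-1)+1 = p+p!, w ∈ L; and |w| ≥ p.
By the pumping lemma, w = xyz with |xy| ≤ p and |y| ≥ 1.
Since the first p symbols of w are all 0's and |xy| ≤ p, y lies entirely in the leading 0-block: y = 0^k for some k with 1 ≤ k ≤ p.
Since 1 ≤ k ≤ p, k divides p!; set t = 1 + p!/k. Then xy^t z has p + (p!/k)·k = p + p! copies of 0. Now the 0-count is p+p! and (1-count)+1 = (p+p!-1)+1 = p+p!, so i ≠ j+1 fails. So xy^t z = 0^{p+p!} 1^{p+p!-1} ∉ L.
This is a contradiction; hence L is not regular.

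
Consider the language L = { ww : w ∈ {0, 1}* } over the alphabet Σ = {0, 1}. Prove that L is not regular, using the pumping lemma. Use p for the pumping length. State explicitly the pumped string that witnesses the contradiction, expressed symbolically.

0^{p+k} 1^p 0^p 1^p

Assume L is regular. Let p be the pumping length given by the pumping lemma.
Take w = 0^p 1^p 0^p 1^p = uu where u = 0^p1^p; then w ∈ L and |w| = 4p ≥ p.
By the pumping lemma, w = xyz with |xy| ≤ p and |y| ≥ 1.
Since the first p symbols of w are all 0's and |xy| ≤ p, y lies entirely in the leading 0-block: y = 0^k for some k with 1 ≤ k ≤ p.
Pump with i = 2: xy^2z = 0^{p+k} 1^p 0^p 1^p, of length 4p+k. Suppose this equals vv. The string starts with 0 and ends with 1, so v does too; thus the boundary between the two copies of v is a 1→0 transition. There is exactly one such transition, at position 2p+k, so |v| = 2p+k and |vv| = 4p+2k ≠ 4p+k since k ≥ 1. So xy^2z ∉ L.
This contradicts the pumping lemma, so L is not regular.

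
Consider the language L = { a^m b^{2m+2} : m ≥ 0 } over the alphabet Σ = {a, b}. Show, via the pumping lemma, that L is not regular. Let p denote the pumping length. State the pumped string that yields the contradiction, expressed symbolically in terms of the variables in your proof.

Assume L is regular. Let p be the pumping length given by the pumping lemma.
Take w = a^p b^{2p+2}. Then w ∈ L and |w| = 3p+2 ≥ p.
Write w = xyz as guaranteed by the lemma, with |xy| ≤ p and |y| ≥ 1.
Since the first p symbols of w are all a's and |xy| ≤ p, y lies entirely in the leading a-block: y = a^k for some k with 1 ≤ k ≤ p.
Pump with i = 2: xy^2z = a^{p+k} b^{2p+2}. For this to lie in L we would need 2p+2 = 2(p+k)+2, which forces k = 0. But k ≥ 1, so xy^2z ∉ L.
This is a contradiction; hence L is not regular.

a^{p+k} b^{2p+2}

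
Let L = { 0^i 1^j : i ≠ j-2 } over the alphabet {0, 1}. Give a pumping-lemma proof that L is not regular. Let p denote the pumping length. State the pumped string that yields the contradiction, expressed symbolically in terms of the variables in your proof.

0^{p+p!} 1^{p+p!+2}

Assume L is regular. Let p be the pumping length given by the pumping lemma.
Choose w = 0^p 1^{p+p!+2}. Since p ≠ (p+p!+2)-2 = p+p!, w ∈ L; and |w| ≥ p.
The pumping lemma gives a decomposition w = xyz where |xy| ≤ p and y is nonempty.
Because |xy| ≤ p and w begins with p copies of 0, we have y = 0^k with 1 ≤ k ≤ p.
Since 1 ≤ k ≤ p, k divides p!; set t = 1 + p!/k. Then xy^t z has p + (p!/k)·k = p + p! copies of 0. Now the 0-count is p+p! and (1-count)-2 = (p+p!+2)-2 = p+p!, so i ≠ j-2 fails. So xy^t z = 0^{p+p!} 1^{p+p!+2} ∉ L.
This is a contradiction; hence L is not regular.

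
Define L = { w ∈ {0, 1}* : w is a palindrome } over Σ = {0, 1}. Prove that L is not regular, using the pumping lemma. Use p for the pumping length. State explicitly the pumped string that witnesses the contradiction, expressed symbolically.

Assume L is regular; let p be its pumping constant.
Take w = 0^p 1 0^p, a palindrome of length 2p+1 ≥ p.
The pumping lemma gives a decomposition w = xyz where |xy| ≤ p and y is nonempty.
Since the first p symbols of w are all 0's and |xy| ≤ p, y lies entirely in the leading 0-block: y = 0^k for some k with 1 ≤ k ≤ p.
Pump with i = 2: xy^2z = 0^{p+k} 1 0^p. Its reverse is 0^p 1 0^{p+k}, which differs from xy^2z since k ≥ 1. So xy^2z is not a palindrome and xy^2z ∉ L.
This contradicts the pumping lemma, so L is not regular.

0^{p+k} 1 0^p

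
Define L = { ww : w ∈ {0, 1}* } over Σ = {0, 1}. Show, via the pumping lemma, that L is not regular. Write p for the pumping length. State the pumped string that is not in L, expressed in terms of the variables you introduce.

0^{p+k} 1^p 0^p 1^p

Suppose for contradiction that L is regular, and let p be the pumping length.
Take w = 0^p 1^p 0^p 1^p = uu where u = 0^p1^p; then w ∈ L and |w| = 4p ≥ p.
The pumping lemma gives a decomposition w = xyz where |xy| ≤ p and |y| > 0.
The first p characters of w are 0's, so xy (and hence y) consists only of 0's. Write y = 0^k, 1 ≤ k ≤ p.
Pump with i = 2: xy^2z = 0^{p+k} 1^p 0^p 1^p, of length 4p+k. Suppose this equals vv. The string starts with 0 and ends with 1, so v does too; thus the boundary between the two copies of v is a 1→0 transition. There is exactly one such transition, at position 2p+k, so |v| = 2p+k and |vv| = 4p+2k ≠ 4p+k since k ≥ 1. So xy^2z ∉ L.
This contradicts the pumping lemma, so L is not regular.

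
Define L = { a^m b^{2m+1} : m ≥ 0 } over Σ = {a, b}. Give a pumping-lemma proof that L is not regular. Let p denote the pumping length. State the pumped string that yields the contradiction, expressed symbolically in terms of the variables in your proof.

a^{p+k} b^{2p+1}

Assume L is regular. Let p be the pumping length given by the pumping lemma.
Choose w = a^p b^{2p+1}, which is in L with |w| = 3p+1 ≥ p.
The pumping lemma gives a decomposition w = xyz where |xy| ≤ p and y is nonempty.
Because |xy| ≤ p and w begins with p copies of a, we have y = a^k with 1 ≤ k ≤ p.
Pump with i = 2: xy^2z = a^{p+k} b^{2p+1}. For this to lie in L we would need 2p+1 = 2(p+k)+1, which forces k = 0. But k ≥ 1, so xy^2z ∉ L.
This contradicts the pumping lemma, so L is not regular.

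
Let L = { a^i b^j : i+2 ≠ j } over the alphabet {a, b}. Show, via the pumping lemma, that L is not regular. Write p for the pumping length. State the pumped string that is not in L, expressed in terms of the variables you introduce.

a^{p+p!} b^{p+p!+2}

Suppose for contradiction that L is regular, and let p be the pumping length.
Choose w = a^p b^{p+p!+2}. Since p ≠ (p+p!+2)-2 = p+p!, w ∈ L; and |w| ≥ p.
The pumping lemma gives a decomposition w = xyz where |xy| ≤ p and y is nonempty.
The first p characters of w are a's, so xy (and hence y) consists only of a's. Write y = a^k, 1 ≤ k ≤ p.
Since 1 ≤ k ≤ p, k divides p!; set t = 1 + p!/k. Then xy^t z has p + (p!/k)·k = p + p! copies of a. Now the a-count is p+p! and (b-count)-2 = (p+p!+2)-2 = p+p!, so i+2 ≠ j fails. So xy^t z = a^{p+p!} b^{p+p!+2} ∉ L.
This is a contradiction; hence L is not regular.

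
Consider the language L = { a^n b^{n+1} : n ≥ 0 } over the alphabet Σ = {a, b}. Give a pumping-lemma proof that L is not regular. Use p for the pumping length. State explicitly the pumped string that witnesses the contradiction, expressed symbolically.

Suppose for contradiction that L is regular, and let p be the pumping length.
Take w = a^p b^{p+1}. Then w ∈ L and |w| = 2p+1 ≥ p.
The pumping lemma gives a decomposition w = xyz where |xy| ≤ p and |y| ≥ 1.
Because |xy| ≤ p and w begins with p copies of a, we have y = a^k with 1 ≤ k ≤ p.
Pump with i = 2: xy^2z = a^{p+k} b^{p+1}. For this to lie in L we would need p+1 = (p+k)+1, which forces k = 0. But k ≥ 1, so xy^2z ∉ L.
This contradicts the pumping lemma, so L is not regular.

a^{p+k} b^{p+1}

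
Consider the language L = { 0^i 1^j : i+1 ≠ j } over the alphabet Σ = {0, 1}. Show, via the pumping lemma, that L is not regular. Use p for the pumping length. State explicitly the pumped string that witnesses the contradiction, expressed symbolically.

Assume L is regular. Let p be the pumping length given by the pumping lemma.
Choose w = 0^p 1^{p+p!+1}. Since p ≠ (p+p!+1)-1 = p+p!, w ∈ L; and |w| ≥ p.
The pumping lemma gives a decomposition w = xyz where |xy| ≤ p and |y| > 0.
Because |xy| ≤ p and w begins with p copies of 0, we have y = 0^k with 1 ≤ k ≤ p.
Since 1 ≤ k ≤ p, k divides p!; set t = 1 + p!/k. Then xy^t z has p + (p!/k)·k = p + p! copies of 0. Now the 0-count is p+p! and (1-count)-1 = (p+p!+1)-1 = p+p!, so i+1 ≠ j fails. So xy^t z = 0^{p+p!} 1^{p+p!+1} ∉ L.
This contradicts the pumping lemma, so L is not regular.

0^{p+p!} 1^{p+p!+1}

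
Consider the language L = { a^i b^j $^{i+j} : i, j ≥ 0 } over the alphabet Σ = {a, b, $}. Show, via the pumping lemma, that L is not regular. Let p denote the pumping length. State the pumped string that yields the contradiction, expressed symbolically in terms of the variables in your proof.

Suppose for contradiction that L is regular, and let p be the pumping length.
Take w = a^p b^p $^{2p} ∈ L (with i=j=p, i+j=2p), |w| = 4p ≥ p.
Write w = xyz as guaranteed by the lemma, with |xy| ≤ p and |y| > 0.
Since the first p symbols of w are all a's and |xy| ≤ p, y lies entirely in the leading a-block: y = a^k for some k with 1 ≤ k ≤ p.
Consider xy^2z = a^{p+k} b^p $^{2p}. Now the a- and b-counts sum to 2p+k, but the $-count is 2p ≠ 2p+k. So xy^2z ∉ L.
This is a contradiction; hence L is not regular.

a^{p+k} b^p $^{2p}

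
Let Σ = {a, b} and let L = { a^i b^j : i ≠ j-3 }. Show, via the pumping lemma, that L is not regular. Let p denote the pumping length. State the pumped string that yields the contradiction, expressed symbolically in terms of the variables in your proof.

a^{p+p!} b^{p+p!+3}

Toward a contradiction, assume L is regular with pumping length p.
Choose w = a^p b^{p+p!+3}. Since p ≠ (p+p!+3)-3 = p+p!, w ∈ L; and |w| ≥ p.
Write w = xyz as guaranteed by the lemma, with |xy| ≤ p and |y| ≥ 1.
The first p characters of w are a's, so xy (and hence y) consists only of a's. Write y = a^k, 1 ≤ k ≤ p.
Since 1 ≤ k ≤ p, k divides p!; set t = 1 + p!/k. Then xy^t z has p + (p!/k)·k = p + p! copies of a. Now the a-count is p+p! and (b-count)-3 = (p+p!+3)-3 = p+p!, so i ≠ j-3 fails. So xy^t z = a^{p+p!} b^{p+p!+3} ∉ L.
This is a contradiction; hence L is not regular.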